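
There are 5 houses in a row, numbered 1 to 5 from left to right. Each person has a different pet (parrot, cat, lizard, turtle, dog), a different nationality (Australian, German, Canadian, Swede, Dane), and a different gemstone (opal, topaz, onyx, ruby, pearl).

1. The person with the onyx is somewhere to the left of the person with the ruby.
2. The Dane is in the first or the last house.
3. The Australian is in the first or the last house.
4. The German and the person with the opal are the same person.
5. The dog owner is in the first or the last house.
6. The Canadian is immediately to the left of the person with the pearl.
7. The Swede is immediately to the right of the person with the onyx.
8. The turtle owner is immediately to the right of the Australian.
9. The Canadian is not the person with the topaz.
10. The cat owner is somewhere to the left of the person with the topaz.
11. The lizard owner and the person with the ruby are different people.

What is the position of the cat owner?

1

Clue 8: the turtle owner is in house 2.
From clue 8, the Australian must be in house 1.
So house 5 gets Dane for nationality.
House 1's gemstone must be onyx (nothing else left).
The Swede is in house 2 (clue 7).
The dog owner is narrowed to house 1 or 5; consider each.
Placing it in house 1 leads to a contradiction, so it's in house 5.
The Canadian is narrowed to house 3 or 4; consider each.
Placing it in house 3 leads to a contradiction, so it's in house 4.
From clue 6, the person with the pearl must be in house 5.
That leaves German as the nationality for house 3.
From clue 4, the person with the opal must be in house 3.
Clue 10 places the cat owner in house 1.
The only gemstone still possible for house 2 is topaz.
House 4 gemstone: only ruby fits.
From clue 11, the lizard owner must be in house 3.
That leaves parrot as the pet for house 4.
So: house 1 = cat/Australian/onyx, house 2 = turtle/Swede/topaz, house 3 = lizard/German/opal, house 4 = parrot/Canadian/ruby, house 5 = dog/Dane/pearl.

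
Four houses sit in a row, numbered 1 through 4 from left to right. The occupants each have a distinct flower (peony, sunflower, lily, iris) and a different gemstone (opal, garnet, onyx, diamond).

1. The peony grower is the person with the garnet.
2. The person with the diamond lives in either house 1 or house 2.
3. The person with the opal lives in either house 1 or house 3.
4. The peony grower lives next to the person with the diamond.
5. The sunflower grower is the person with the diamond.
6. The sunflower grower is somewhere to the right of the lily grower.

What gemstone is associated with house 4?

onyx

By clue 6, the sunflower grower is in house 2.
Clue 6 places the lily grower in house 1.
So house 4 gets iris for flower.
From clue 1, the person with the garnet must be in house 3.
From clue 4, the person with the diamond must be in house 2.
So house 3 gets peony for flower.
House 4 gemstone: only onyx fits.
House 1 gemstone: only opal fits.
So: house 1 = lily/opal, house 2 = sunflower/diamond, house 3 = peony/garnet, house 4 = iris/onyx.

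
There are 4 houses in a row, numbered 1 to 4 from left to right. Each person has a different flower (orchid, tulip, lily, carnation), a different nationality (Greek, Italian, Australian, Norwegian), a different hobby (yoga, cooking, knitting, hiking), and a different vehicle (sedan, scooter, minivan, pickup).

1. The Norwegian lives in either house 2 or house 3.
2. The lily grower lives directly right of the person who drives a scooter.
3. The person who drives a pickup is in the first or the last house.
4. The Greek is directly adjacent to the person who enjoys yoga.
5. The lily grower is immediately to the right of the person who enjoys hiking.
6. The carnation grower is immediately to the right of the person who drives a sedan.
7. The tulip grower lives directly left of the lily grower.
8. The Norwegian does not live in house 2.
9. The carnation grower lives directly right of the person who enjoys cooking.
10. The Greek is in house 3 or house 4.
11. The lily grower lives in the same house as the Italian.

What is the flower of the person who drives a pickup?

orchid

Clue 8: the Norwegian is in house 3.
So house 1 gets Australian for nationality.
House 2's nationality must be Italian (nothing else left).
So house 4 gets Greek for nationality.
From clue 4, the person who enjoys yoga must be in house 3.
Clue 11 places the lily grower in house 2.
That leaves knitting as the hobby for house 4.
By clue 2, the person who drives a scooter is in house 1.
Clue 5 places the person who enjoys hiking in house 1.
Clue 7 places the tulip grower in house 1.
The carnation grower is in house 3 (clue 9).
By clue 9, the person who enjoys cooking is in house 2.
House 4's flower must be orchid (nothing else left).
House 4 vehicle: only pickup fits.
Clue 6: the person who drives a sedan is in house 2.
House 3 vehicle: only minivan fits.
So: house 1 = tulip/Australian/hiking/scooter, house 2 = lily/Italian/cooking/sedan, house 3 = carnation/Norwegian/yoga/minivan, house 4 = orchid/Greek/knitting/pickup.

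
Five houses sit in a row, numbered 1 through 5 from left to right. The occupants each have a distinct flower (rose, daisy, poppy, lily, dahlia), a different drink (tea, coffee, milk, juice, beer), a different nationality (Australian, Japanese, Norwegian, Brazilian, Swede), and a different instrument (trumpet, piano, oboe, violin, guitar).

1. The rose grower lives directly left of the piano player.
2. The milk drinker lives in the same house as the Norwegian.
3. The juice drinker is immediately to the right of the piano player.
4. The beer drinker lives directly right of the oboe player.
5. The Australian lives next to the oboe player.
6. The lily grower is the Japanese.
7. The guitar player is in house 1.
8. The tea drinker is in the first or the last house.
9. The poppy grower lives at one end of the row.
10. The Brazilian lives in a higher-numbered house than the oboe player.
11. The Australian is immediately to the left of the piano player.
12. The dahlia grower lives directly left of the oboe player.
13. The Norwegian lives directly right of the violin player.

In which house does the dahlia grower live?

1

From clue 7, the guitar player must be in house 1.
That leaves trumpet as the instrument for house 5.
The only drink still possible for house 2 is coffee.
So house 1 gets tea for drink.
The poppy grower is narrowed to house 1 or 5; consider each.
Placing it in house 1 leads to a contradiction, so it's in house 5.
The dahlia grower is narrowed to house 1 or 2 or 3; consider each.
Placing it in house 2 and house 3 leads to a contradiction, so it's in house 1.
Clue 12: the oboe player is in house 2.
By clue 4, the beer drinker is in house 3.
By clue 11, the Australian is in house 3.
Clue 11: the piano player is in house 4.
So house 1 gets Swede for nationality.
So house 2 gets Japanese for nationality.
The only instrument still possible for house 3 is violin.
Clue 1 places the rose grower in house 3.
From clue 3, the juice drinker must be in house 5.
The lily grower is in house 2 (clue 6).
The Norwegian is in house 4 (clue 13).
The only flower still possible for house 4 is daisy.
The only drink still possible for house 4 is milk.
That leaves Brazilian as the nationality for house 5.
So: house 1 = dahlia/tea/Swede/guitar, house 2 = lily/coffee/Japanese/oboe, house 3 = rose/beer/Australian/violin, house 4 = daisy/milk/Norwegian/piano, house 5 = poppy/juice/Brazilian/trumpet.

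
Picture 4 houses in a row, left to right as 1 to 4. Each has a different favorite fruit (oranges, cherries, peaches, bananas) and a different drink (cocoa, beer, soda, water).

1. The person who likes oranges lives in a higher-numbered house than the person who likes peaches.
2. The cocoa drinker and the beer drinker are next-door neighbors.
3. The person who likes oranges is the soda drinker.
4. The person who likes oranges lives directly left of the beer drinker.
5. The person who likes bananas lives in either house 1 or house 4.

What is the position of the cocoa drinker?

The only drink still possible for house 1 is water.
The person who likes bananas is narrowed to house 1 or 4; consider each.
Placing it in house 1 leads to a contradiction, so it's in house 4.
The person who likes oranges is narrowed to house 2 or 3; consider each.
Placing it in house 3 leads to a contradiction, so it's in house 2.
The person who likes peaches is in house 1 (clue 1).
Clue 3 places the soda drinker in house 2.
From clue 4, the beer drinker must be in house 3.
So house 3 gets cherries for favorite fruit.
So house 4 gets cocoa for drink.
So: house 1 = peaches/water, house 2 = oranges/soda, house 3 = cherries/beer, house 4 = bananas/cocoa.

4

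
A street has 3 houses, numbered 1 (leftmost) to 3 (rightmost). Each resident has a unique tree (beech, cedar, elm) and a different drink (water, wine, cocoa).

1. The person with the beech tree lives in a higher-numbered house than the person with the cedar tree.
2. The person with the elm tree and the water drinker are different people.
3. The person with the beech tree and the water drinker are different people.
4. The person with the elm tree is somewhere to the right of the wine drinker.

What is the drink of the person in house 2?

wine

The only tree still possible for house 1 is cedar.
The person with the beech tree is narrowed to house 2 or 3; consider each.
Placing it in house 3 leads to a contradiction, so it's in house 2.
House 3 tree: only elm fits.
The water drinker is in house 1 (clue 2).
House 2 drink: only wine fits.
House 3 drink: only cocoa fits.
So: house 1 = cedar/water, house 2 = beech/wine, house 3 = elm/cocoa.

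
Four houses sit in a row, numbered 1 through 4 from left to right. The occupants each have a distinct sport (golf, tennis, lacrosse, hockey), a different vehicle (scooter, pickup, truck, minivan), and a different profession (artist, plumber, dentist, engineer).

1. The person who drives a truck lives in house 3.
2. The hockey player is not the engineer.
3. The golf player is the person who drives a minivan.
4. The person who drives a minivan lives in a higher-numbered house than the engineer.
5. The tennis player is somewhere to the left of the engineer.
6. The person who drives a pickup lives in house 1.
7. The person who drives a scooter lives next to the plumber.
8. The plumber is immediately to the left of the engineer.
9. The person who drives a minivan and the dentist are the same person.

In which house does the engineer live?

2

By clue 1, the person who drives a truck is in house 3.
Clue 6: the person who drives a pickup is in house 1.
Clue 4: the person who drives a minivan is in house 4.
Clue 7 places the person who drives a scooter in house 2.
From clue 7, the plumber must be in house 1.
From clue 8, the engineer must be in house 2.
The dentist is in house 4 (clue 9).
That leaves artist as the profession for house 3.
Clue 3: the golf player is in house 4.
Clue 5: the tennis player is in house 1.
House 2's sport must be lacrosse (nothing else left).
So house 3 gets hockey for sport.
So: house 1 = tennis/pickup/plumber, house 2 = lacrosse/scooter/engineer, house 3 = hockey/truck/artist, house 4 = golf/minivan/dentist.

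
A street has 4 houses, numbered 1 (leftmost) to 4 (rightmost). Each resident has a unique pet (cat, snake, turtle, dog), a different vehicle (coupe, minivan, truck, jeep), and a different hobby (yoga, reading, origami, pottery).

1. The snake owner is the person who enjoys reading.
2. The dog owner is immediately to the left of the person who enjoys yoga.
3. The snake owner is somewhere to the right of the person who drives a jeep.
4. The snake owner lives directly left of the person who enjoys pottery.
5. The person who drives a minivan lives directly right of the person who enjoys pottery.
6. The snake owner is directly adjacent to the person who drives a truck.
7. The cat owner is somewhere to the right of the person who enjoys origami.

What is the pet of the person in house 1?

turtle

Clue 5 places the person who drives a minivan in house 4.
The person who enjoys pottery is in house 3 (clue 5).
Clue 1: the snake owner is in house 2.
Clue 1 places the person who enjoys reading in house 2.
From clue 3, the person who drives a jeep must be in house 1.
The only vehicle still possible for house 2 is coupe.
House 3's vehicle must be truck (nothing else left).
House 1's hobby must be origami (nothing else left).
House 4's hobby must be yoga (nothing else left).
Clue 2 places the dog owner in house 3.
House 1 pet: only turtle fits.
That leaves cat as the pet for house 4.
So: house 1 = turtle/jeep/origami, house 2 = snake/coupe/reading, house 3 = dog/truck/pottery, house 4 = cat/minivan/yoga.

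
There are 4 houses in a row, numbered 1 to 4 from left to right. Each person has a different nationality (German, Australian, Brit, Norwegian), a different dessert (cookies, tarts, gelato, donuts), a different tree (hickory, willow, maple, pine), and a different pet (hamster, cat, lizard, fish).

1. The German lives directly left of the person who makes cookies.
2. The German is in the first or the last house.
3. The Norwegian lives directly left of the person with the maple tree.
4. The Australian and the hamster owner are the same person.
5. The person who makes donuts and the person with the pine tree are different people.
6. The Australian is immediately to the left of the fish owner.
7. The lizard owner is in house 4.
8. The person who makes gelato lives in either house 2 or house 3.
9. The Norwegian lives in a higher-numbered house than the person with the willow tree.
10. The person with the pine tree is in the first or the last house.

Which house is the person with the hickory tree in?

3

Clue 2: the German is in house 1.
The lizard owner is in house 4 (clue 7).
The only nationality still possible for house 4 is Brit.
Clue 1 places the person who makes cookies in house 2.
Clue 6 places the Australian in house 2.
By clue 6, the fish owner is in house 3.
The only nationality still possible for house 3 is Norwegian.
That leaves gelato as the dessert for house 3.
So house 1 gets cat for pet.
The only pet still possible for house 2 is hamster.
By clue 3, the person with the maple tree is in house 4.
So house 1 gets pine for tree.
So house 3 gets hickory for tree.
The person who makes donuts is in house 4 (clue 5).
That leaves tarts as the dessert for house 1.
So house 2 gets willow for tree.
So: house 1 = German/tarts/pine/cat, house 2 = Australian/cookies/willow/hamster, house 3 = Norwegian/gelato/hickory/fish, house 4 = Brit/donuts/maple/lizard.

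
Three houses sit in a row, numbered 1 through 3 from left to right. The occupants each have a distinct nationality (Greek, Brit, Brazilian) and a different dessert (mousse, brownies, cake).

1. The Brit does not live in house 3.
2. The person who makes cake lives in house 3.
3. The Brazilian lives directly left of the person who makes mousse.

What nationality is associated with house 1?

Brazilian

Clue 2 places the person who makes cake in house 3.
House 3 nationality: only Greek fits.
The only dessert still possible for house 1 is brownies.
The only dessert still possible for house 2 is mousse.
By clue 3, the Brazilian is in house 1.
House 2 nationality: only Brit fits.
So: house 1 = Brazilian/brownies, house 2 = Brit/mousse, house 3 = Greek/cake.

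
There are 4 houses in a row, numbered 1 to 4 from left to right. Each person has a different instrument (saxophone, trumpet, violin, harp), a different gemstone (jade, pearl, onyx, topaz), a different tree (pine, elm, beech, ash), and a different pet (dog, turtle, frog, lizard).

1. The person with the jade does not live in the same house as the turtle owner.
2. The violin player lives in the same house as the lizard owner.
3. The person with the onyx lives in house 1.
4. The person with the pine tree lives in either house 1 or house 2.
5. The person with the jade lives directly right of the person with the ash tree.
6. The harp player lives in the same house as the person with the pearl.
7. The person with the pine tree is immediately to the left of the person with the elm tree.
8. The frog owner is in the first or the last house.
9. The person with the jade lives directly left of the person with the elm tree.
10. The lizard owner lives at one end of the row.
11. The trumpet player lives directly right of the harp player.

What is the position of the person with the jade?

2

Clue 3 places the person with the onyx in house 1.
From clue 9, the person with the jade must be in house 2.
Clue 9: the person with the elm tree is in house 3.
House 4 tree: only beech fits.
Clue 5: the person with the ash tree is in house 1.
The harp player is in house 3 (clue 6).
By clue 6, the person with the pearl is in house 3.
By clue 7, the person with the pine tree is in house 2.
By clue 11, the trumpet player is in house 4.
So house 1 gets violin for instrument.
That leaves saxophone as the instrument for house 2.
House 4 gemstone: only topaz fits.
So house 2 gets dog for pet.
The only pet still possible for house 3 is turtle.
Clue 2 places the lizard owner in house 1.
That leaves frog as the pet for house 4.
So: house 1 = violin/onyx/ash/lizard, house 2 = saxophone/jade/pine/dog, house 3 = harp/pearl/elm/turtle, house 4 = trumpet/topaz/beech/frog.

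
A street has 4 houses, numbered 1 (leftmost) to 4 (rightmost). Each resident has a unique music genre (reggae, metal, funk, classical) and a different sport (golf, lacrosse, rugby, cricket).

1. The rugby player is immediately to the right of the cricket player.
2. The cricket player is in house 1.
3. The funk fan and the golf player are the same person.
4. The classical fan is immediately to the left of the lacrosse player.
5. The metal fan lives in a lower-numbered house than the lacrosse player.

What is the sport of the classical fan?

rugby

The cricket player is in house 1 (clue 2).
From clue 1, the rugby player must be in house 2.
The classical fan is narrowed to house 2 or 3; consider each.
Placing it in house 3 leads to a contradiction, so it's in house 2.
By clue 4, the lacrosse player is in house 3.
House 4 sport: only golf fits.
From clue 3, the funk fan must be in house 4.
House 1 music genre: only metal fits.
House 3's music genre must be reggae (nothing else left).
So: house 1 = metal/cricket, house 2 = classical/rugby, house 3 = reggae/lacrosse, house 4 = funk/golf.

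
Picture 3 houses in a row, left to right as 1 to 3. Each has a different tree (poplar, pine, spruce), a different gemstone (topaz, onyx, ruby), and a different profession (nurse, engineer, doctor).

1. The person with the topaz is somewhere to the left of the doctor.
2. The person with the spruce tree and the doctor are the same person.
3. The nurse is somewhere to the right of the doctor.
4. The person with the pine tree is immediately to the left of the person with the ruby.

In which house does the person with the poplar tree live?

3

By clue 3, the nurse is in house 3.
Clue 3: the doctor is in house 2.
That leaves engineer as the profession for house 1.
The person with the topaz is in house 1 (clue 1).
Clue 2: the person with the spruce tree is in house 2.
So house 3 gets poplar for tree.
Clue 4: the person with the ruby is in house 2.
The only tree still possible for house 1 is pine.
So house 3 gets onyx for gemstone.
So: house 1 = pine/topaz/engineer, house 2 = spruce/ruby/doctor, house 3 = poplar/onyx/nurse.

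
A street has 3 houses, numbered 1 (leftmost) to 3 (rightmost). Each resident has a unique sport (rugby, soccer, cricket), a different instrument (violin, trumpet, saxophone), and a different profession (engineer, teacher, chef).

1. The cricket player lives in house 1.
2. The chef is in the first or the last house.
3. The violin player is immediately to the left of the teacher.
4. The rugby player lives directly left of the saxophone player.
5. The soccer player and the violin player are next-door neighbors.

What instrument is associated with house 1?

trumpet

Clue 1: the cricket player is in house 1.
The only sport still possible for house 3 is soccer.
From clue 4, the saxophone player must be in house 3.
Clue 5 places the violin player in house 2.
So house 2 gets rugby for sport.
So house 1 gets trumpet for instrument.
By clue 3, the teacher is in house 3.
So house 1 gets chef for profession.
House 2 profession: only engineer fits.
So: house 1 = cricket/trumpet/chef, house 2 = rugby/violin/engineer, house 3 = soccer/saxophone/teacher.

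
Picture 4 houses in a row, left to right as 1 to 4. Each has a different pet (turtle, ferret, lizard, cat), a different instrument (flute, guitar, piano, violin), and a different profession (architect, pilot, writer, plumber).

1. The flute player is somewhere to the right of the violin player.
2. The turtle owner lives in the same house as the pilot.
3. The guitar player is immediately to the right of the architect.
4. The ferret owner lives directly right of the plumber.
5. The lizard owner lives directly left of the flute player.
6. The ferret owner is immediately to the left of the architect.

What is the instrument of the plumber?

violin

From clue 6, the ferret owner must be in house 2.
From clue 6, the architect must be in house 3.
Clue 3 places the guitar player in house 4.
By clue 4, the plumber is in house 1.
House 2's profession must be writer (nothing else left).
House 4's profession must be pilot (nothing else left).
Clue 1 places the violin player in house 1.
From clue 2, the turtle owner must be in house 4.
Clue 5: the lizard owner is in house 1.
The only pet still possible for house 3 is cat.
House 2's instrument must be flute (nothing else left).
The only instrument still possible for house 3 is piano.
So: house 1 = lizard/violin/plumber, house 2 = ferret/flute/writer, house 3 = cat/piano/architect, house 4 = turtle/guitar/pilot.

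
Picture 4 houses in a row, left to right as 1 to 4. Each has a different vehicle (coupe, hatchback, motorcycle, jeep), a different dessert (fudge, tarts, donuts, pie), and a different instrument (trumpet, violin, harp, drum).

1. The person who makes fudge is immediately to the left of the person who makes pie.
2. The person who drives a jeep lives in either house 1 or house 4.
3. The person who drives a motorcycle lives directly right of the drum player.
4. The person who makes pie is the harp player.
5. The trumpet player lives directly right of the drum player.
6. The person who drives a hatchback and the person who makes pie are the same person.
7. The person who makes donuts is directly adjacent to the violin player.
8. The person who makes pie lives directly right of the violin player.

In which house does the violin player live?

The person who drives a jeep is narrowed to house 1 or 4; consider each.
Placing it in house 4 leads to a contradiction, so it's in house 1.
The person who drives a coupe is narrowed to house 2 or 3 or 4; consider each.
Placing it in house 2 and house 4 leads to a contradiction, so it's in house 3.
The person who drives a hatchback is narrowed to house 2 or 4; consider each.
Placing it in house 2 leads to a contradiction, so it's in house 4.
From clue 6, the person who makes pie must be in house 4.
Clue 8 places the violin player in house 3.
That leaves motorcycle as the vehicle for house 2.
House 1 instrument: only drum fits.
Clue 1: the person who makes fudge is in house 3.
Clue 4: the harp player is in house 4.
Clue 5: the trumpet player is in house 2.
The only dessert still possible for house 1 is tarts.
House 2's dessert must be donuts (nothing else left).
So: house 1 = jeep/tarts/drum, house 2 = motorcycle/donuts/trumpet, house 3 = coupe/fudge/violin, house 4 = hatchback/pie/harp.

3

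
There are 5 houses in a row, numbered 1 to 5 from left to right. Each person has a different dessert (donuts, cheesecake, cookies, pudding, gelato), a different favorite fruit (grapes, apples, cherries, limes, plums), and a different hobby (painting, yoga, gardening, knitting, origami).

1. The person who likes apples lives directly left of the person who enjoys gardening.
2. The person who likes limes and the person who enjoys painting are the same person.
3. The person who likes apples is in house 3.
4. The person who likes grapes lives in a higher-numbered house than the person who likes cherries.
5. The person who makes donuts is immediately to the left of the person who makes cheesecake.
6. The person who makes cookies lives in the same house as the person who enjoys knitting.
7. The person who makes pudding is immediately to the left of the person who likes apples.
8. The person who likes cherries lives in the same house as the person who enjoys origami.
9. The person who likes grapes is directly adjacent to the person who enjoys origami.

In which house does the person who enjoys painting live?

5

Clue 3 places the person who likes apples in house 3.
Clue 7: the person who makes pudding is in house 2.
Clue 1: the person who enjoys gardening is in house 4.
House 1 hobby: only origami fits.
The person who likes cherries is in house 1 (clue 8).
From clue 9, the person who likes grapes must be in house 2.
The only dessert still possible for house 1 is gelato.
That leaves plums as the favorite fruit for house 4.
House 5's favorite fruit must be limes (nothing else left).
By clue 2, the person who enjoys painting is in house 5.
The only hobby still possible for house 2 is yoga.
That leaves knitting as the hobby for house 3.
By clue 6, the person who makes cookies is in house 3.
House 5 dessert: only cheesecake fits.
House 4's dessert must be donuts (nothing else left).
So: house 1 = gelato/cherries/origami, house 2 = pudding/grapes/yoga, house 3 = cookies/apples/knitting, house 4 = donuts/plums/gardening, house 5 = cheesecake/limes/painting.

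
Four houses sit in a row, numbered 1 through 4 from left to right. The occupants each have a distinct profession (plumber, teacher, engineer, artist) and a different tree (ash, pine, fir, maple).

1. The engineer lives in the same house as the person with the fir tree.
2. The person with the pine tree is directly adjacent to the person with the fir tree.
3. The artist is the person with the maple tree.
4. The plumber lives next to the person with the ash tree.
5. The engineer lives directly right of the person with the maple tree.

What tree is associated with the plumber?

pine

The artist is narrowed to house 1 or 2 or 3; consider each.
Placing it in house 2 and house 3 leads to a contradiction, so it's in house 1.
By clue 3, the person with the maple tree is in house 1.
Clue 5 places the engineer in house 2.
The person with the fir tree is in house 2 (clue 1).
Clue 2 places the person with the pine tree in house 3.
The only tree still possible for house 4 is ash.
By clue 4, the plumber is in house 3.
House 4's profession must be teacher (nothing else left).
So: house 1 = artist/maple, house 2 = engineer/fir, house 3 = plumber/pine, house 4 = teacher/ash.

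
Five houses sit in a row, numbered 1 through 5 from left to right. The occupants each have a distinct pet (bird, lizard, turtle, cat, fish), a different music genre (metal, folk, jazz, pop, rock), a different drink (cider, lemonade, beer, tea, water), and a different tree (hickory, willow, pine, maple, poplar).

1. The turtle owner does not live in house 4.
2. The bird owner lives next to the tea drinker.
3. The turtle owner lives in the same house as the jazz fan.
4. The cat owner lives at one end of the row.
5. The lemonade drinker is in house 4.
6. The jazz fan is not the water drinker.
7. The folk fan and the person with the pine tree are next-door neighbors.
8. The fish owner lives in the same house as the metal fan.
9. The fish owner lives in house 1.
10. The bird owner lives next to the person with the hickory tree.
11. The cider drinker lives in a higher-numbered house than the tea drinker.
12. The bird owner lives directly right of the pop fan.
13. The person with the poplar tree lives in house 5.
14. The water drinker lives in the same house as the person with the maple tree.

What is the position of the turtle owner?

The lemonade drinker is in house 4 (clue 5).
Clue 9 places the fish owner in house 1.
By clue 13, the person with the poplar tree is in house 5.
By clue 8, the metal fan is in house 1.
The only pet still possible for house 5 is cat.
The bird owner is narrowed to house 3 or 4; consider each.
Placing it in house 3 leads to a contradiction, so it's in house 4.
From clue 2, the tea drinker must be in house 3.
From clue 10, the person with the hickory tree must be in house 3.
Clue 11: the cider drinker is in house 5.
Clue 12: the pop fan is in house 3.
Clue 3: the turtle owner is in house 2.
From clue 6, the water drinker must be in house 1.
By clue 14, the person with the maple tree is in house 1.
So house 3 gets lizard for pet.
That leaves jazz as the music genre for house 2.
That leaves rock as the music genre for house 4.
House 5's music genre must be folk (nothing else left).
House 2's drink must be beer (nothing else left).
House 2's tree must be willow (nothing else left).
The only tree still possible for house 4 is pine.
So: house 1 = fish/metal/water/maple, house 2 = turtle/jazz/beer/willow, house 3 = lizard/pop/tea/hickory, house 4 = bird/rock/lemonade/pine, house 5 = cat/folk/cider/poplar.

2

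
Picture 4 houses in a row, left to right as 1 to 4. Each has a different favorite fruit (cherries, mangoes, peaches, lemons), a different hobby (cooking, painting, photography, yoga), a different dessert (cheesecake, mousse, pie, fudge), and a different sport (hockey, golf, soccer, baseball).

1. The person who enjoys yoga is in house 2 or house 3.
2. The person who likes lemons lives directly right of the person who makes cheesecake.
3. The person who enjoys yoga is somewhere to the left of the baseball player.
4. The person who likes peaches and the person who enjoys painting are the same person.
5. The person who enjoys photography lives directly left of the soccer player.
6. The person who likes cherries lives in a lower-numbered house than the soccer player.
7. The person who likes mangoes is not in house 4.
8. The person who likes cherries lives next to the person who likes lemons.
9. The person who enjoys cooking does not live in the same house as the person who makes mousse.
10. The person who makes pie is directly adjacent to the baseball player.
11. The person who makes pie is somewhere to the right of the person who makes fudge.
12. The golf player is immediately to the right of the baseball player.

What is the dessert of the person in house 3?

fudge

From clue 12, the golf player must be in house 4.
From clue 12, the baseball player must be in house 3.
House 1 sport: only hockey fits.
That leaves soccer as the sport for house 2.
The person who enjoys yoga is in house 2 (clue 3).
By clue 5, the person who enjoys photography is in house 1.
From clue 6, the person who likes cherries must be in house 1.
Clue 8 places the person who likes lemons in house 2.
The only favorite fruit still possible for house 4 is peaches.
By clue 2, the person who makes cheesecake is in house 1.
From clue 4, the person who enjoys painting must be in house 4.
House 3 favorite fruit: only mangoes fits.
House 3 hobby: only cooking fits.
Clue 11 places the person who makes pie in house 4.
House 3's dessert must be fudge (nothing else left).
The only dessert still possible for house 2 is mousse.
So: house 1 = cherries/photography/cheesecake/hockey, house 2 = lemons/yoga/mousse/soccer, house 3 = mangoes/cooking/fudge/baseball, house 4 = peaches/painting/pie/golf.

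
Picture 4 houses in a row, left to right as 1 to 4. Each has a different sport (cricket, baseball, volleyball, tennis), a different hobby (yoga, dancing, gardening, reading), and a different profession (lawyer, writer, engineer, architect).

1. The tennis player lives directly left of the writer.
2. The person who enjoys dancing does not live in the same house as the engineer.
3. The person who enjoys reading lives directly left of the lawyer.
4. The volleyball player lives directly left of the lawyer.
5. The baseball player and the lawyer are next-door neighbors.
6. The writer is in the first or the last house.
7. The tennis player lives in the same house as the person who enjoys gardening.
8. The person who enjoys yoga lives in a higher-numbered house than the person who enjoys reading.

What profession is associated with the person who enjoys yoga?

The writer is in house 4 (clue 6).
From clue 1, the tennis player must be in house 3.
The person who enjoys gardening is in house 3 (clue 7).
The volleyball player is narrowed to house 1 or 2; consider each.
Placing it in house 1 leads to a contradiction, so it's in house 2.
Clue 4 places the lawyer in house 3.
So house 1 gets cricket for sport.
House 4 sport: only baseball fits.
Clue 3 places the person who enjoys reading in house 2.
Clue 8 places the person who enjoys yoga in house 4.
The only hobby still possible for house 1 is dancing.
The engineer is in house 2 (clue 2).
So house 1 gets architect for profession.
So: house 1 = cricket/dancing/architect, house 2 = volleyball/reading/engineer, house 3 = tennis/gardening/lawyer, house 4 = baseball/yoga/writer.

writer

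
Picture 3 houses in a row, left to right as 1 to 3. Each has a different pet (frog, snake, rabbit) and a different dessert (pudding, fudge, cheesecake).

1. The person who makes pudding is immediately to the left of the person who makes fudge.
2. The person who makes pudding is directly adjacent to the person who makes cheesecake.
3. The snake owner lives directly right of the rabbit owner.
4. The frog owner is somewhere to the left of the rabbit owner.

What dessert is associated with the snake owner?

The frog owner is in house 1 (clue 4).
Clue 4: the rabbit owner is in house 2.
House 3's pet must be snake (nothing else left).
The person who makes fudge is narrowed to house 2 or 3; consider each.
Placing it in house 2 leads to a contradiction, so it's in house 3.
From clue 1, the person who makes pudding must be in house 2.
The only dessert still possible for house 1 is cheesecake.
So: house 1 = frog/cheesecake, house 2 = rabbit/pudding, house 3 = snake/fudge.

fudge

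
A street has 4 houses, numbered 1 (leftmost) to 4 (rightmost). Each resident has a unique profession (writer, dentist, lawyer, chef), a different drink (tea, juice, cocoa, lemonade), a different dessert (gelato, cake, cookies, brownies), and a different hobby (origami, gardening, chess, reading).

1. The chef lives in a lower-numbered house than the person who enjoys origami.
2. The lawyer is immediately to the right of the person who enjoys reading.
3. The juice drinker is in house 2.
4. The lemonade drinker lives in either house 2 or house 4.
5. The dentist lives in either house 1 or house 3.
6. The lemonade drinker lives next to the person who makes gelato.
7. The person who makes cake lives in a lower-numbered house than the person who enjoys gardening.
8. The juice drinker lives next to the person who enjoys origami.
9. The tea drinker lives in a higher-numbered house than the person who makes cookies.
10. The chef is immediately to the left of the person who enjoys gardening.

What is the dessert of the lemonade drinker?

Clue 3 places the juice drinker in house 2.
By clue 8, the person who enjoys origami is in house 3.
So house 1 gets cocoa for drink.
That leaves tea as the drink for house 3.
House 4 drink: only lemonade fits.
House 4's dessert must be brownies (nothing else left).
By clue 6, the person who makes gelato is in house 3.
Clue 10 places the chef in house 1.
From clue 10, the person who enjoys gardening must be in house 2.
So house 4 gets writer for profession.
The only hobby still possible for house 1 is reading.
House 4 hobby: only chess fits.
Clue 2: the lawyer is in house 2.
From clue 7, the person who makes cake must be in house 1.
House 3's profession must be dentist (nothing else left).
That leaves cookies as the dessert for house 2.
So: house 1 = chef/cocoa/cake/reading, house 2 = lawyer/juice/cookies/gardening, house 3 = dentist/tea/gelato/origami, house 4 = writer/lemonade/brownies/chess.

brownies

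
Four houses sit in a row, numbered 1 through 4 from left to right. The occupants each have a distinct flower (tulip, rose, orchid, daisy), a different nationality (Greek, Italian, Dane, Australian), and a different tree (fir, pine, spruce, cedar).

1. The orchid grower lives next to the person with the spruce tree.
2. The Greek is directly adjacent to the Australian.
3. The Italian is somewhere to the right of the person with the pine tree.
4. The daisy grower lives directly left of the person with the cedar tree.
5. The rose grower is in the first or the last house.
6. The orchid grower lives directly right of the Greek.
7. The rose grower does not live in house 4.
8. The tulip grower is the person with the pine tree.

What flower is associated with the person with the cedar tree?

By clue 7, the rose grower is in house 1.
That leaves orchid as the flower for house 4.
Clue 1: the person with the spruce tree is in house 3.
From clue 6, the Greek must be in house 3.
That leaves fir as the tree for house 1.
So house 2 gets pine for tree.
So house 4 gets cedar for tree.
By clue 3, the Italian is in house 4.
Clue 4: the daisy grower is in house 3.
The tulip grower is in house 2 (clue 8).
House 1's nationality must be Dane (nothing else left).
House 2's nationality must be Australian (nothing else left).
So: house 1 = rose/Dane/fir, house 2 = tulip/Australian/pine, house 3 = daisy/Greek/spruce, house 4 = orchid/Italian/cedar.

orchid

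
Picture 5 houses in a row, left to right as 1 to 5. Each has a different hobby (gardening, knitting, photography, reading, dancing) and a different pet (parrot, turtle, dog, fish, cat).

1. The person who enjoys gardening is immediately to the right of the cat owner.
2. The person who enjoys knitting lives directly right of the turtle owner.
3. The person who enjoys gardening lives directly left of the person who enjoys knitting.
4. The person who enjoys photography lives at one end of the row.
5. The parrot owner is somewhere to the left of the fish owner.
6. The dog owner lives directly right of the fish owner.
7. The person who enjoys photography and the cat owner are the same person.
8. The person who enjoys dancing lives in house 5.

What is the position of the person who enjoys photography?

Clue 7: the person who enjoys photography is in house 1.
From clue 7, the cat owner must be in house 1.
Clue 8 places the person who enjoys dancing in house 5.
So house 5 gets dog for pet.
From clue 1, the person who enjoys gardening must be in house 2.
From clue 3, the person who enjoys knitting must be in house 3.
From clue 6, the fish owner must be in house 4.
The only hobby still possible for house 4 is reading.
From clue 2, the turtle owner must be in house 2.
House 3 pet: only parrot fits.
So: house 1 = photography/cat, house 2 = gardening/turtle, house 3 = knitting/parrot, house 4 = reading/fish, house 5 = dancing/dog.

1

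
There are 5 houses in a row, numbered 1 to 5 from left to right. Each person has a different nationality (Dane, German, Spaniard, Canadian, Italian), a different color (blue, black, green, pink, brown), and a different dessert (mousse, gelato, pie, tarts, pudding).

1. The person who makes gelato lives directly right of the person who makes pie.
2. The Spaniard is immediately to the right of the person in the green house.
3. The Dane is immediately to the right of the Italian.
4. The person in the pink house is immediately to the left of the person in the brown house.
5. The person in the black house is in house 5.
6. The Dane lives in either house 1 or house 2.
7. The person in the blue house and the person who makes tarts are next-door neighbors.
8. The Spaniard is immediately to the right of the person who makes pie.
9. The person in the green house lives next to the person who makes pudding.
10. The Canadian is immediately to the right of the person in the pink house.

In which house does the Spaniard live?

5

Clue 5 places the person in the black house in house 5.
From clue 6, the Dane must be in house 2.
By clue 3, the Italian is in house 1.
The only color still possible for house 1 is blue.
Clue 7 places the person who makes tarts in house 2.
House 2 color: only pink fits.
House 1's dessert must be mousse (nothing else left).
The person in the brown house is in house 3 (clue 4).
The Canadian is in house 3 (clue 10).
So house 4 gets green for color.
By clue 2, the Spaniard is in house 5.
The person who makes pie is in house 4 (clue 8).
House 4 nationality: only German fits.
House 3 dessert: only pudding fits.
So house 5 gets gelato for dessert.
So: house 1 = Italian/blue/mousse, house 2 = Dane/pink/tarts, house 3 = Canadian/brown/pudding, house 4 = German/green/pie, house 5 = Spaniard/black/gelato.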